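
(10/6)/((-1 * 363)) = -5/1089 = -0.00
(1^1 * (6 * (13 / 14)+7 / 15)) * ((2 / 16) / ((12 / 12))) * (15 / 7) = 317 / 196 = 1.62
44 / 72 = 11 / 18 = 0.61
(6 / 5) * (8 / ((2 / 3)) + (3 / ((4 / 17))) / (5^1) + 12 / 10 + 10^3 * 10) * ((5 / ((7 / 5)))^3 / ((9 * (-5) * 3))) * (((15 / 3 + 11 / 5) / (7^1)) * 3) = -30047250 / 2401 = -12514.47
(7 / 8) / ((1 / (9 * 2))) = 63 / 4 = 15.75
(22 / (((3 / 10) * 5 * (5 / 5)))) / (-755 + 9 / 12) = -176 / 9051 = -0.02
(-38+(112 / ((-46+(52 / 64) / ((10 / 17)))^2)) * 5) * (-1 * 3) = 5767038594 / 50965321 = 113.16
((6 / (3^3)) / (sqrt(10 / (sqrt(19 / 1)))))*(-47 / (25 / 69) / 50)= -1081*sqrt(10)*19^(1 / 4) / 18750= -0.38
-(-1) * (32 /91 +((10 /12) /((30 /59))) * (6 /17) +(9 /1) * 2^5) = 2681849 /9282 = 288.93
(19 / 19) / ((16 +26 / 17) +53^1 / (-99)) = 1683 / 28601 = 0.06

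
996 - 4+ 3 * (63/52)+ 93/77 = 3991357/4004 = 996.84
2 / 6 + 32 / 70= 83 / 105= 0.79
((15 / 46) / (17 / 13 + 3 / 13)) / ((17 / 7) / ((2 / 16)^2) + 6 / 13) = 3549 / 2610224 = 0.00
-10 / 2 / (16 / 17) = -85 / 16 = -5.31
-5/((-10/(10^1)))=5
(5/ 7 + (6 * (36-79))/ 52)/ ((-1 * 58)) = 773/ 10556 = 0.07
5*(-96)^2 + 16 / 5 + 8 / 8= 230421 / 5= 46084.20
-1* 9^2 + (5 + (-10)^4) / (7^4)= -184476 / 2401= -76.83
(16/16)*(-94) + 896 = 802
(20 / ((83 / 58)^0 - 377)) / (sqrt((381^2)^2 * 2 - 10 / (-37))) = -5 * sqrt(49908614353) / 4311025174924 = -0.00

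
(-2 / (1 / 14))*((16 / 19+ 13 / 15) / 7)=-1948 / 285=-6.84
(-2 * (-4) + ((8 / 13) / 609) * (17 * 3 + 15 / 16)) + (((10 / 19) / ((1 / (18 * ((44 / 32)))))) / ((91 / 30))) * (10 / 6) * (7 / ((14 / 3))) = 942072 / 50141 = 18.79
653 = 653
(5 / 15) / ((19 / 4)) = 4 / 57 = 0.07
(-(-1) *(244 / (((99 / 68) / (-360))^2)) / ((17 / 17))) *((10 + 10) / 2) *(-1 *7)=-126364672000 / 121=-1044336132.23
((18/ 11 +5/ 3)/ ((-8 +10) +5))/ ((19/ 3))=109/ 1463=0.07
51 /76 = 0.67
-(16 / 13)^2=-256 / 169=-1.51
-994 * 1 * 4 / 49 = -568 / 7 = -81.14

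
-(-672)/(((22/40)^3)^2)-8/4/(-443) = 19052547543122/784801523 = 24276.90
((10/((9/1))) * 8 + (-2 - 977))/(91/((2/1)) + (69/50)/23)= -218275/10251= -21.29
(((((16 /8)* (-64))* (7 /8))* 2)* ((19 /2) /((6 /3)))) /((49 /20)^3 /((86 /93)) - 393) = 732032000 /259442643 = 2.82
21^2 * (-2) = -882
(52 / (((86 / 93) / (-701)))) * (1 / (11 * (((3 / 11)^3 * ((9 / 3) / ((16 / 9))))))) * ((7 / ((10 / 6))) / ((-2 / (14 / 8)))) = 6699841148 / 17415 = 384716.69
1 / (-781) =-1 / 781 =-0.00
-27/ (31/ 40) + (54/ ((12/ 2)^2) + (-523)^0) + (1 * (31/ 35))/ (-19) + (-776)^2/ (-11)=-24842404197/ 453530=-54775.66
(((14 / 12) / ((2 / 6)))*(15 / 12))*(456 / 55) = 399 / 11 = 36.27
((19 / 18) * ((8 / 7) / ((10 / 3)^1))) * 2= 76 / 105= 0.72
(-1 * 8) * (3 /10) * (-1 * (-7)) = -84 /5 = -16.80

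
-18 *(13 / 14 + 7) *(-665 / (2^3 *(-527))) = -94905 / 4216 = -22.51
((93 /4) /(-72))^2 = 0.10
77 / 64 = 1.20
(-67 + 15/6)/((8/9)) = -1161/16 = -72.56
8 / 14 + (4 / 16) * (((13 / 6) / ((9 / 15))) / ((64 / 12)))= 1991 / 2688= 0.74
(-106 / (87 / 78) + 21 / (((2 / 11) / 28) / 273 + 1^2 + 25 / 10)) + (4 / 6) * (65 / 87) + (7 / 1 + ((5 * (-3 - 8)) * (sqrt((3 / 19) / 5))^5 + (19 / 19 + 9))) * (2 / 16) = -6637371181 / 76811256 - 99 * sqrt(285) / 1371800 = -86.41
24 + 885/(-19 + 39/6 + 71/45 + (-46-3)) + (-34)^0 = 55175/5393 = 10.23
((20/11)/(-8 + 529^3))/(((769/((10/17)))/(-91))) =-0.00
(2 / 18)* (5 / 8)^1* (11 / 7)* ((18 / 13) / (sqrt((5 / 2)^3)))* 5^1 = 11* sqrt(10) / 182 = 0.19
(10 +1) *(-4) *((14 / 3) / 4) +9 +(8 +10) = -73 / 3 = -24.33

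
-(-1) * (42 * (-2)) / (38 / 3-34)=63 / 16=3.94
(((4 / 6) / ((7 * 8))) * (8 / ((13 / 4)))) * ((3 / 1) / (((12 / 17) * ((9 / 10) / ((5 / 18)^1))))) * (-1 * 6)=-1700 / 7371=-0.23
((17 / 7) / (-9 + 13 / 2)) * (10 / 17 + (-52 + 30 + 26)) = -156 / 35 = -4.46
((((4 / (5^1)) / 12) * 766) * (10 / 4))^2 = 146689 / 9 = 16298.78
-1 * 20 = -20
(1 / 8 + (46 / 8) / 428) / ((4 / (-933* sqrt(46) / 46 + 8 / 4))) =237 / 3424 - 221121* sqrt(46) / 315008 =-4.69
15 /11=1.36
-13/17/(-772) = 13/13124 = 0.00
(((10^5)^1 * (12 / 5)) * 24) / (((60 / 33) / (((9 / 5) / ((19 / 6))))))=34214400 / 19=1800757.89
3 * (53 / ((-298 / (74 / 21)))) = -1961 / 1043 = -1.88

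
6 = 6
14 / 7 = 2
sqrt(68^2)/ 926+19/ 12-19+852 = 4637353/ 5556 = 834.66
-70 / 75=-14 / 15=-0.93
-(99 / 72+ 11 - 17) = 37 / 8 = 4.62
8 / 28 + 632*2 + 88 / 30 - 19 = 131063 / 105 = 1248.22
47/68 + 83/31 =7101/2108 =3.37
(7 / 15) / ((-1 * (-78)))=7 / 1170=0.01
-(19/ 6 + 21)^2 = -21025/ 36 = -584.03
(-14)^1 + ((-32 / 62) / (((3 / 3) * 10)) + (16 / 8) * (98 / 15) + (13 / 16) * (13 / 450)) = -214601 / 223200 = -0.96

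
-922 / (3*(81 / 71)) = -65462 / 243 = -269.39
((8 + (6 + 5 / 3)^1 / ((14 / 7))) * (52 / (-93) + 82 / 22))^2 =52951072321 / 37675044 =1405.47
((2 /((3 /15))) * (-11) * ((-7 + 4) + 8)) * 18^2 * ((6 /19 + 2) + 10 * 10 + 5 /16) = -694957725 /38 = -18288361.18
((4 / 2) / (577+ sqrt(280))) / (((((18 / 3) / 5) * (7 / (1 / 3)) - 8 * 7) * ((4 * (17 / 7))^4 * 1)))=-989555 / 78237426795264+ 1715 * sqrt(70) / 39118713397632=-0.00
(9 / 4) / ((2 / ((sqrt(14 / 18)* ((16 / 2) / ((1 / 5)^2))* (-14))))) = -2778.04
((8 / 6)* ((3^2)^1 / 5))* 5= 12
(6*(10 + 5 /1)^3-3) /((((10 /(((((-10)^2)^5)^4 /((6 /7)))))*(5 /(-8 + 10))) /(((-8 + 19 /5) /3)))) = -13228040000000000000000000000000000000000000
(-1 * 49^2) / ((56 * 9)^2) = -49 / 5184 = -0.01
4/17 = 0.24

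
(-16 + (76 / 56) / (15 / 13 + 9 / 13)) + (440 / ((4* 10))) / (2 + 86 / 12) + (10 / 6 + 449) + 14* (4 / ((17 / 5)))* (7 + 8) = 6508449 / 9520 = 683.66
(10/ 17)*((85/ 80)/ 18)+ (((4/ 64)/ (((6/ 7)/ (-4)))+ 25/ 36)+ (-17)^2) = 4631/ 16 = 289.44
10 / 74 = 5 / 37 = 0.14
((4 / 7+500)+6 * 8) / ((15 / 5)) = 1280 / 7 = 182.86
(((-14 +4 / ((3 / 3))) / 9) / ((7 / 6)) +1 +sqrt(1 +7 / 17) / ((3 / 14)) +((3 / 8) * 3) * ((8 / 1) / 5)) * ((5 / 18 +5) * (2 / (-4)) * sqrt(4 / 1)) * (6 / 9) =-2660 * sqrt(102) / 1377 - 3686 / 567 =-26.01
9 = 9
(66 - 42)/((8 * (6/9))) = 9/2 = 4.50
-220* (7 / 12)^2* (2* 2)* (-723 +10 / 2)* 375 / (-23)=-241876250 / 69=-3505452.90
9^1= 9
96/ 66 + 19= 225/ 11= 20.45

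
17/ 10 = 1.70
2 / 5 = 0.40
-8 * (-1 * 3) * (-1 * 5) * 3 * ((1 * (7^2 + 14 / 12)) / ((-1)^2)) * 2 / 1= -36120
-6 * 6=-36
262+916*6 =5758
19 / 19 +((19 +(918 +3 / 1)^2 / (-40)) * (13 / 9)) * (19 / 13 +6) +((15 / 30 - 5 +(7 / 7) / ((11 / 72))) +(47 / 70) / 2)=-6329741863 / 27720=-228345.67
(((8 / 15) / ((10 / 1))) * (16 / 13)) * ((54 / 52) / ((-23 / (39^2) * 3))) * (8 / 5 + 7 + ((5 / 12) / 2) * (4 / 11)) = -412272 / 31625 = -13.04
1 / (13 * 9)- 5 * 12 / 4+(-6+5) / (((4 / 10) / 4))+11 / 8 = -22105 / 936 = -23.62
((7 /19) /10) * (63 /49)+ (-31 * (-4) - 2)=23189 /190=122.05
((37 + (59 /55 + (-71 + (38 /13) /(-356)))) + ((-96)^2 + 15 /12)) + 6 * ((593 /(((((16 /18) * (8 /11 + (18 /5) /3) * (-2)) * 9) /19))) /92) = 45477670768243 /4964548160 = 9160.49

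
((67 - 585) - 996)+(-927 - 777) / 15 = -8138 / 5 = -1627.60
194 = 194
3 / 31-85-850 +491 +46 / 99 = -1360913 / 3069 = -443.44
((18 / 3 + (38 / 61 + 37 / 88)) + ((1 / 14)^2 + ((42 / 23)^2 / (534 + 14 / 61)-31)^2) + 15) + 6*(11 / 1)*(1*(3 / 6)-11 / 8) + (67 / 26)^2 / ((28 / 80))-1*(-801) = 1440684067488310213805029 / 825661565143247784952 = 1744.88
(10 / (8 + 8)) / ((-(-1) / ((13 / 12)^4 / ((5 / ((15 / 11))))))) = 142805 / 608256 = 0.23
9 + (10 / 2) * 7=44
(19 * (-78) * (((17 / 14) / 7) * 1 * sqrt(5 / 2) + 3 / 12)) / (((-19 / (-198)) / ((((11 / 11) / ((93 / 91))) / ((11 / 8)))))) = -206856 * sqrt(10) / 217 - 85176 / 31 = -5762.07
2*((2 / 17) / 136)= 1 / 578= 0.00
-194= -194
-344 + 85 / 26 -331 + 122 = -14293 / 26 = -549.73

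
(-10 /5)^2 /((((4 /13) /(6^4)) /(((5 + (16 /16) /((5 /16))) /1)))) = 690768 /5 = 138153.60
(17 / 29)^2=289 / 841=0.34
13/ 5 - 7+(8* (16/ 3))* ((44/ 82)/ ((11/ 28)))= 33134/ 615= 53.88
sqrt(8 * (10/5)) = 4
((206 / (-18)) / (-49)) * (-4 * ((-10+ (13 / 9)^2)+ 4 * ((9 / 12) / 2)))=214034 / 35721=5.99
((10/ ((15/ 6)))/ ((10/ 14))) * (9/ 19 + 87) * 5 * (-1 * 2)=-93072/ 19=-4898.53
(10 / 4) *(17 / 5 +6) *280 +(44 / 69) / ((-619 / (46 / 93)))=1136372492 / 172701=6580.00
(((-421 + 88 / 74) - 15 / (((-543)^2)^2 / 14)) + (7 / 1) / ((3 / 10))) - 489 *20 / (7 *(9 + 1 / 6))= -45316697649905051 / 82560157516683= -548.89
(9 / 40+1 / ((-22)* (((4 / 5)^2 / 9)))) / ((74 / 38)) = -13851 / 65120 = -0.21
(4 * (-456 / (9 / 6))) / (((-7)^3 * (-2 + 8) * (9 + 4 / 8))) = 64 / 1029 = 0.06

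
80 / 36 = 20 / 9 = 2.22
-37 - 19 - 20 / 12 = -173 / 3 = -57.67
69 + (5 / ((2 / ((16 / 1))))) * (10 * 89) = 35669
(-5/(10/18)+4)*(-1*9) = 45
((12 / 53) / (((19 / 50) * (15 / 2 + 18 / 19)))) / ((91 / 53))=400 / 9737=0.04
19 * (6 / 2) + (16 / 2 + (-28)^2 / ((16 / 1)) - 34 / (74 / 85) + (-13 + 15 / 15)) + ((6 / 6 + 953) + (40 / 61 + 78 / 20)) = 23055293 / 22570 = 1021.50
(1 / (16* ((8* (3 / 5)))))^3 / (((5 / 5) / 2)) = 125 / 28311552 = 0.00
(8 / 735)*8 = 64 / 735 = 0.09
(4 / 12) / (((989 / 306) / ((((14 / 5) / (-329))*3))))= -612 / 232415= -0.00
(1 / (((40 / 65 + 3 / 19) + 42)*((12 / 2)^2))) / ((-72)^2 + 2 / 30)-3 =-3.00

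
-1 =-1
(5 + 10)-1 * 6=9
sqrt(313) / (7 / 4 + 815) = 4 * sqrt(313) / 3267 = 0.02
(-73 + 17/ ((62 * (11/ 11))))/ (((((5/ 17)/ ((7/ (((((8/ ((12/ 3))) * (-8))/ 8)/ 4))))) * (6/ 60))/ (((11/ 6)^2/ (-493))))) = -424347/ 1798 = -236.01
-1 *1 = -1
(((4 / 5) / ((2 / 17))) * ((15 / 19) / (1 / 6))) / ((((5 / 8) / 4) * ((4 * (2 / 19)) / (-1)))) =-2448 / 5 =-489.60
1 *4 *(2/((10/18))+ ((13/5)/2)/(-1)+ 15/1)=346/5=69.20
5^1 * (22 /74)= 55 /37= 1.49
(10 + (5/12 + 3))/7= 1.92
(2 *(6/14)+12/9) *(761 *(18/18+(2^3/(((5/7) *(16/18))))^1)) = 2380408/105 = 22670.55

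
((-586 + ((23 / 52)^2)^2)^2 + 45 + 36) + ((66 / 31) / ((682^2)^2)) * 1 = 699607112469736019388308832237 / 2037104338566808620302336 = 343432.14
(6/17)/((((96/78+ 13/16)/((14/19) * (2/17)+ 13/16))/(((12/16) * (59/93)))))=10692747/144687850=0.07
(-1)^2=1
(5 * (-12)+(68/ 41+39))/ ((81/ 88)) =-21.01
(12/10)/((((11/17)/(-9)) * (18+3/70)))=-4284/4631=-0.93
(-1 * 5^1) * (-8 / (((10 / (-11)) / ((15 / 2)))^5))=-195676965 / 128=-1528726.29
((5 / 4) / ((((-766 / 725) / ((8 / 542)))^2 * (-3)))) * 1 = -2628125 / 32318960547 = -0.00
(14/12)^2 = 49/36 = 1.36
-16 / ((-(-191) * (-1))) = 16 / 191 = 0.08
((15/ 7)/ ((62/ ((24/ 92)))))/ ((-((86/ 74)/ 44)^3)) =-194167131840/ 396819437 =-489.31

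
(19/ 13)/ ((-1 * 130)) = -19/ 1690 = -0.01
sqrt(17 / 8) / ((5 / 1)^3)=sqrt(34) / 500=0.01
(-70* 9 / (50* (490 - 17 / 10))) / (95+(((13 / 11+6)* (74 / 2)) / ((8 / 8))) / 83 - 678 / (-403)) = -7726719 / 29909341834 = -0.00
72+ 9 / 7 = 513 / 7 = 73.29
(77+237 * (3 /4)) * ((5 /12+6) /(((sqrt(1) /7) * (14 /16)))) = 78463 /6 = 13077.17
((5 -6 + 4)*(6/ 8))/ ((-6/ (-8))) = 3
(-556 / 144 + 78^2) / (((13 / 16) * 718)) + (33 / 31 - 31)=-25407914 / 1302093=-19.51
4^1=4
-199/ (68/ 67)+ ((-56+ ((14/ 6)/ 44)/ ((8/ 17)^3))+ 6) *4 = -113180345/ 287232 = -394.04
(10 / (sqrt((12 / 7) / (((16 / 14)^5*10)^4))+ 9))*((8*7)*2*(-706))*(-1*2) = 13674571381840890612940800000 / 77822190162066985506857 - 3426138804829705732096000*sqrt(21) / 233466570486200956520571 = 175648.33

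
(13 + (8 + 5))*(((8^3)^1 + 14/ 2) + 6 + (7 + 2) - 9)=13650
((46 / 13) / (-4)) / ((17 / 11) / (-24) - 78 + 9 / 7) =924 / 80197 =0.01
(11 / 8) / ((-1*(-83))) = 11 / 664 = 0.02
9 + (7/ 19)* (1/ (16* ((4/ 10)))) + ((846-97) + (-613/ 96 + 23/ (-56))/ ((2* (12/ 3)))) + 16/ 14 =77460995/ 102144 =758.35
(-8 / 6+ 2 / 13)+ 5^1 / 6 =-9 / 26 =-0.35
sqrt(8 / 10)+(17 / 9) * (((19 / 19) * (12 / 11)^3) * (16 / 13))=2 * sqrt(5) / 5+52224 / 17303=3.91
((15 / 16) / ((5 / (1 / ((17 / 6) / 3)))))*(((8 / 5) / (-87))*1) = -9 / 2465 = -0.00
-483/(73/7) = -3381/73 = -46.32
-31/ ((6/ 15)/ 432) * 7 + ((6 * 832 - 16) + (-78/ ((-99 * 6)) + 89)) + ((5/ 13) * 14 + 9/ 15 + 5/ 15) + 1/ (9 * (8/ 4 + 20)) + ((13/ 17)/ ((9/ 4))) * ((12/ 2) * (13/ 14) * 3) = -117051195419/ 510510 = -229282.87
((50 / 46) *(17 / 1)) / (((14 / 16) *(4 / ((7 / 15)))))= 170 / 69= 2.46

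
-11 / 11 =-1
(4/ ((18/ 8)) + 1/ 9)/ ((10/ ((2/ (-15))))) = -17/ 675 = -0.03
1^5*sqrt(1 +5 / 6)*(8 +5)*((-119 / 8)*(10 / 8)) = -7735*sqrt(66) / 192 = -327.29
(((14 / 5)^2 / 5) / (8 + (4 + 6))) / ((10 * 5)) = 49 / 28125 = 0.00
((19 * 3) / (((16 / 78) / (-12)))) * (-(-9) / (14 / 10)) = -300105 / 14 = -21436.07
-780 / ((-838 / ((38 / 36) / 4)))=1235 / 5028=0.25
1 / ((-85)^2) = 1 / 7225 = 0.00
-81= -81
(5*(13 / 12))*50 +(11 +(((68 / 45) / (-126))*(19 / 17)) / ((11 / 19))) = 17576501 / 62370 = 281.81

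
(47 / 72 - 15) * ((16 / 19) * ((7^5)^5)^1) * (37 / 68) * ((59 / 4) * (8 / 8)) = -3024162039018407745950916473 / 23256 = -130037927374372538095584.60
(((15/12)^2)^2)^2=390625/65536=5.96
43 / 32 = 1.34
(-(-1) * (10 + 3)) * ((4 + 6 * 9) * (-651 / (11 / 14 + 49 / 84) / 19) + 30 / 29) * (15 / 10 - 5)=4182038679 / 63365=65999.19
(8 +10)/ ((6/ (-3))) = -9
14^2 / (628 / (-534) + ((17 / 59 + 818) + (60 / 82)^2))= 5190235428 / 21651954227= 0.24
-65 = -65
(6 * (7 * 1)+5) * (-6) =-282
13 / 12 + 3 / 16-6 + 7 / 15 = -341 / 80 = -4.26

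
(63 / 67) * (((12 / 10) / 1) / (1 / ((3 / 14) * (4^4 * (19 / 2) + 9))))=197721 / 335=590.21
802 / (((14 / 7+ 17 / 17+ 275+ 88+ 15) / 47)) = 37694 / 381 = 98.93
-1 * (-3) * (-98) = -294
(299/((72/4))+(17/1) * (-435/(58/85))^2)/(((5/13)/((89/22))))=287770455011/3960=72669306.82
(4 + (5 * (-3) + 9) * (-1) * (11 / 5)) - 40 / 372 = 7948 / 465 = 17.09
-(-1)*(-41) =-41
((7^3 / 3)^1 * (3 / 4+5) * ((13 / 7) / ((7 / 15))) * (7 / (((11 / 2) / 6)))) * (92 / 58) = 10109190 / 319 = 31690.25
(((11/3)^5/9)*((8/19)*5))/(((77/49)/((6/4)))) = 2049740/13851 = 147.98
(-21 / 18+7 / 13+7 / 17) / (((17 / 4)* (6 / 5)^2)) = -7175 / 202878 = -0.04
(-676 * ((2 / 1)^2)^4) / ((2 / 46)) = -3980288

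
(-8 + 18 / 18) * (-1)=7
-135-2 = -137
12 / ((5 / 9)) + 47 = 343 / 5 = 68.60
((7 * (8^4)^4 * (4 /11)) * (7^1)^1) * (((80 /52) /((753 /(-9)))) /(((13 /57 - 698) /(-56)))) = -10565985157766468075520 /1427572289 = -7401366108869.93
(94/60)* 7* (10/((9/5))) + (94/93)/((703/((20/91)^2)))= 296869923685/4872631491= 60.93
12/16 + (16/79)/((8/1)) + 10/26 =4765/4108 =1.16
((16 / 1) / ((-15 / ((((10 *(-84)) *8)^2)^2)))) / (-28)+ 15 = 77686898688015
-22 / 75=-0.29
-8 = -8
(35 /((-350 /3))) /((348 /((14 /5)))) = -7 /2900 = -0.00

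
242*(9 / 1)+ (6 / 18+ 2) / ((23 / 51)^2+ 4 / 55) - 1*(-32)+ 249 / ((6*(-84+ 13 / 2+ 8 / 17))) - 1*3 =229127949383 / 103447881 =2214.91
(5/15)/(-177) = -1/531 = -0.00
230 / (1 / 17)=3910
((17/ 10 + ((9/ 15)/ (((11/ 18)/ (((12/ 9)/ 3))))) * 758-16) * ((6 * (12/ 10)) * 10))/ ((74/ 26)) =16291548/ 2035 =8005.67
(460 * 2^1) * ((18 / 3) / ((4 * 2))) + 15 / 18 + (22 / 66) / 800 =552667 / 800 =690.83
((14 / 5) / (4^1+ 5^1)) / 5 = 14 / 225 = 0.06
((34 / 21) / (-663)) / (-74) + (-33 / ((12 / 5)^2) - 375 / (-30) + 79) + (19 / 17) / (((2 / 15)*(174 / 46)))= 21031512109 / 239030064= 87.99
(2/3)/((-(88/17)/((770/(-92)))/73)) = 43435/552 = 78.69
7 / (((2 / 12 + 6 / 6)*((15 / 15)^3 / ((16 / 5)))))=96 / 5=19.20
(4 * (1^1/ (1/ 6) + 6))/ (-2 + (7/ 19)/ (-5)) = -23.15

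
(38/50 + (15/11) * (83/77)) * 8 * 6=2266464/21175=107.03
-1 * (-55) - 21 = 34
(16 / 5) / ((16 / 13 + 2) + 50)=52 / 865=0.06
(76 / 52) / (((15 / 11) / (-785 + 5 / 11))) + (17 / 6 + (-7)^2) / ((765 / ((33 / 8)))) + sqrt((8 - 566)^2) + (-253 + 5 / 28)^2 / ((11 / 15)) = 3725628415141 / 42882840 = 86879.24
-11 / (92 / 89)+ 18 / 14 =-9.36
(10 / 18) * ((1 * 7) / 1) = 35 / 9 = 3.89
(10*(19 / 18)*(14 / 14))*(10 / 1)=950 / 9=105.56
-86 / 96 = -43 / 48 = -0.90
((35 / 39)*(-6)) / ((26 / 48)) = -1680 / 169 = -9.94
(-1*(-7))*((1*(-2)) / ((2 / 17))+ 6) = -77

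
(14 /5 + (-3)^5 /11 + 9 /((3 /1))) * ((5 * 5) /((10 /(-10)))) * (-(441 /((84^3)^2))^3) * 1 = -5 /6205775438583028531593216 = -0.00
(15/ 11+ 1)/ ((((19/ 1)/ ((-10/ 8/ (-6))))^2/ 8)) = 325/ 142956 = 0.00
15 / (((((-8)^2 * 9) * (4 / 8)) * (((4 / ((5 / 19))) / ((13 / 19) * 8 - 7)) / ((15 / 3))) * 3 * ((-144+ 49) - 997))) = 3625 / 454132224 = 0.00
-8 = -8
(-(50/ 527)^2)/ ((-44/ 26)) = 16250/ 3055019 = 0.01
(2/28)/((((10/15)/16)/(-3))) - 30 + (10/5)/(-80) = -9847/280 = -35.17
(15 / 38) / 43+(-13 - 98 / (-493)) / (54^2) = 5625823 / 1174509396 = 0.00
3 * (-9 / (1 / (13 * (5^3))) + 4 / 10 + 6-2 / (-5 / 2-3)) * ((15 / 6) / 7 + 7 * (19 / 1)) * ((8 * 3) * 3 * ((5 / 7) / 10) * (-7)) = 81057974454 / 385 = 210540193.39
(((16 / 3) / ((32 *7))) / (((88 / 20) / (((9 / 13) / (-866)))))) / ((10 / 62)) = -93 / 3467464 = -0.00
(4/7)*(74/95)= 296/665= 0.45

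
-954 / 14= -477 / 7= -68.14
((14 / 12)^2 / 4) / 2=49 / 288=0.17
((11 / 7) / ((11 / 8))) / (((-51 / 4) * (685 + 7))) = -8 / 61761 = -0.00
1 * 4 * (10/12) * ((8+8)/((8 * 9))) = 20/27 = 0.74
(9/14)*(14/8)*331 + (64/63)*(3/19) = 1189133/3192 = 372.54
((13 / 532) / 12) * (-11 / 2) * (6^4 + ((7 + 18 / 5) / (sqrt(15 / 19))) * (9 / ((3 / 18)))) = -3861 / 266- 22737 * sqrt(285) / 53200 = -21.73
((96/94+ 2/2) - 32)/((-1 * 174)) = 1409/8178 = 0.17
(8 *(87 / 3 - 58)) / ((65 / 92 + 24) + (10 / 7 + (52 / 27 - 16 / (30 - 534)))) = -4034016 / 488477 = -8.26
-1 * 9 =-9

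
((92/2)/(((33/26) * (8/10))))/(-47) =-0.96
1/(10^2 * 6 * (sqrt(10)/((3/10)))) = sqrt(10)/20000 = 0.00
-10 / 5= -2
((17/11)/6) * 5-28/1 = -1763/66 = -26.71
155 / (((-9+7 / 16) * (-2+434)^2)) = -155 / 1597968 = -0.00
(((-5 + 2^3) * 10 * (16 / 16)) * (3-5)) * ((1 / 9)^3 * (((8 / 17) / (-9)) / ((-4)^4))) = 5 / 297432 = 0.00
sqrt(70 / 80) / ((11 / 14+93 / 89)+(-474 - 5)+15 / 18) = -1869 * sqrt(14) / 3561088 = -0.00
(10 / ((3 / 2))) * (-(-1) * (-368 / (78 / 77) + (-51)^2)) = 1745420 / 117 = 14918.12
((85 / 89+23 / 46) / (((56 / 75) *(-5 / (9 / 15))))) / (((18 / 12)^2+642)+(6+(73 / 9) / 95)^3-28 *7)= -208133782875 / 599531871981548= -0.00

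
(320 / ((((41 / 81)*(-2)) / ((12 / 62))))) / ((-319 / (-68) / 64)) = -338411520 / 405449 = -834.66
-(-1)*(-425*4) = -1700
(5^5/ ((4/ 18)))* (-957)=-26915625/ 2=-13457812.50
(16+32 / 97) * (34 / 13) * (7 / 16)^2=82467 / 10088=8.17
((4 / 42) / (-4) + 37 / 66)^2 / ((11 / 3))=15376 / 195657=0.08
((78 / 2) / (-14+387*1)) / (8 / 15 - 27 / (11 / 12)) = -6435 / 1779956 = -0.00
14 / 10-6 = -23 / 5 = -4.60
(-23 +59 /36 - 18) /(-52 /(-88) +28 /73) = -1137851 /28170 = -40.39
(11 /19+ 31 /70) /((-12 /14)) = -453 /380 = -1.19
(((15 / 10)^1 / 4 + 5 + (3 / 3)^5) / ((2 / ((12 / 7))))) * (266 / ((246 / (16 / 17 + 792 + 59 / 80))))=61525971 / 13120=4689.48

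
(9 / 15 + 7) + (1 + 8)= 16.60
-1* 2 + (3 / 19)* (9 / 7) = -1.80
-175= -175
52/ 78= 2/ 3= 0.67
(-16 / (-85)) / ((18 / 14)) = 0.15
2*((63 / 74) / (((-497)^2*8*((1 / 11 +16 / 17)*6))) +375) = 3023813604561 / 4031751472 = 750.00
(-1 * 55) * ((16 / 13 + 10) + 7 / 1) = -13035 / 13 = -1002.69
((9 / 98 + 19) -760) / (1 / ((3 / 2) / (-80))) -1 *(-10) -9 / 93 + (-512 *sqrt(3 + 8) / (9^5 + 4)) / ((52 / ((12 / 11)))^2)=11566397 / 486080 -4608 *sqrt(11) / 1207574797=23.80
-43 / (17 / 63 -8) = 2709 / 487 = 5.56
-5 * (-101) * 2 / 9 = 1010 / 9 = 112.22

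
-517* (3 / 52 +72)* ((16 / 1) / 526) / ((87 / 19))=-24537854 / 99151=-247.48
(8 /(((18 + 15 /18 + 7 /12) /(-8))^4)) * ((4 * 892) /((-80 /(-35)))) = 1060663984128 /2947295521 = 359.88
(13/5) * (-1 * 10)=-26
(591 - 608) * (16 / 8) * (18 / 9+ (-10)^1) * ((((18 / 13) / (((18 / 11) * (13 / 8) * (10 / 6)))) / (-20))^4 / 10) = 2580564096 / 1593224064453125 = 0.00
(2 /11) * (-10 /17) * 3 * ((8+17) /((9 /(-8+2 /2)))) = 3500 /561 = 6.24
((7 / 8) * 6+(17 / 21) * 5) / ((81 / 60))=3905 / 567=6.89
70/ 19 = 3.68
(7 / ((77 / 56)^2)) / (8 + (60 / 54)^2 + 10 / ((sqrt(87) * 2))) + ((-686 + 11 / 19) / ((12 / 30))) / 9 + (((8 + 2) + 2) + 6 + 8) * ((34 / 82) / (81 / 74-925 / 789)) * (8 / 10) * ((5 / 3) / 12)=-40813278218961257 / 198707649777186-4898880 * sqrt(87) / 1956683861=-205.42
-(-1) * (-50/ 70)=-5/ 7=-0.71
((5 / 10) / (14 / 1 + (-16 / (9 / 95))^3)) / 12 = -243 / 28094382352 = -0.00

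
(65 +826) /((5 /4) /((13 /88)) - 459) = -11583 /5857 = -1.98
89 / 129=0.69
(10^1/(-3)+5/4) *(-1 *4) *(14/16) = 175/24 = 7.29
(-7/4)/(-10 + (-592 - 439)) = 7/4164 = 0.00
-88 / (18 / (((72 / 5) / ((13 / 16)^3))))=-1441792 / 10985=-131.25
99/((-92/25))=-2475/92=-26.90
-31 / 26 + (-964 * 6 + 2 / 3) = -451193 / 78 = -5784.53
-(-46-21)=67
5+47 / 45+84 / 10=130 / 9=14.44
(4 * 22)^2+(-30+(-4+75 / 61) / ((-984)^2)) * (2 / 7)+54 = 230035908977 / 29531808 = 7789.43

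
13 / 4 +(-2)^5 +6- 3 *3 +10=-87 / 4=-21.75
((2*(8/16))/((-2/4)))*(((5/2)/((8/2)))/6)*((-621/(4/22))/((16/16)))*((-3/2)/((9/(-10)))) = 18975/16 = 1185.94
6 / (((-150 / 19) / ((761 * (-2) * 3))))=86754 / 25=3470.16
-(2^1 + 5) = -7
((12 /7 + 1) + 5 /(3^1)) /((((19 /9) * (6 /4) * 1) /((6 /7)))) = 1104 /931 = 1.19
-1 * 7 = -7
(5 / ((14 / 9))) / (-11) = -45 / 154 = -0.29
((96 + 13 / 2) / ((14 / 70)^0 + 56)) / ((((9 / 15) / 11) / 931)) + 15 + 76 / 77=42562733 / 1386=30709.04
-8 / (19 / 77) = -616 / 19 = -32.42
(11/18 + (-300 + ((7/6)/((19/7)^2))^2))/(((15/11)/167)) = -2580033597493/70373340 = -36662.09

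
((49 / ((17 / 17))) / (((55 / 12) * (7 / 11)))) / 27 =28 / 45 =0.62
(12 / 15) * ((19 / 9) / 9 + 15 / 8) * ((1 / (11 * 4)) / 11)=1367 / 392040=0.00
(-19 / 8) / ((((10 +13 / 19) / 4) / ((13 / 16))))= -4693 / 6496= -0.72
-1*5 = -5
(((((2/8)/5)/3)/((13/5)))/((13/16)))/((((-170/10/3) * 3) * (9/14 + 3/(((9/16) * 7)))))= -56/169507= -0.00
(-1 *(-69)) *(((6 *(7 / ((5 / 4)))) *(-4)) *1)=-46368 / 5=-9273.60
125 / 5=25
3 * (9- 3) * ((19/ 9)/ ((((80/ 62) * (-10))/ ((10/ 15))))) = -589/ 300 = -1.96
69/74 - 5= -301/74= -4.07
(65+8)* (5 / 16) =365 / 16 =22.81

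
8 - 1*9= -1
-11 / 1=-11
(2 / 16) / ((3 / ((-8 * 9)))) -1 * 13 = -16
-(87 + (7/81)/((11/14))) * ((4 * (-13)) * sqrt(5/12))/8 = 1008995 * sqrt(15)/10692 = 365.49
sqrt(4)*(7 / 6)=7 / 3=2.33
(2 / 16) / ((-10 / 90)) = -9 / 8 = -1.12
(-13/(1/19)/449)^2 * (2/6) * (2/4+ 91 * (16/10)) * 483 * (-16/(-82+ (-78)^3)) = 57402391956/239216722585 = 0.24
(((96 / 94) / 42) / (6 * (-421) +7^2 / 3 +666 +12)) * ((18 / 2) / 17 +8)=-696 / 6146707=-0.00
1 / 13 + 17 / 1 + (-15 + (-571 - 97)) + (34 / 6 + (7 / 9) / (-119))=-1313263 / 1989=-660.26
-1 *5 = -5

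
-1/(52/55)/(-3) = 55/156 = 0.35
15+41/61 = 956/61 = 15.67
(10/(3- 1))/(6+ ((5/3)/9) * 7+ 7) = 135/386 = 0.35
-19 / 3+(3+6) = 8 / 3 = 2.67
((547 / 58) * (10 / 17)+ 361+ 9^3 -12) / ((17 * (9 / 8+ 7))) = 4273512 / 544765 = 7.84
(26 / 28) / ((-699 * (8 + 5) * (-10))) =1 / 97860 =0.00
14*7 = 98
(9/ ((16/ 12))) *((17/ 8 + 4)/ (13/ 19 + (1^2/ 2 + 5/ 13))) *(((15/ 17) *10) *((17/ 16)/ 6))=326781/ 7936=41.18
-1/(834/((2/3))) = -1/1251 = -0.00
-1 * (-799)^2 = -638401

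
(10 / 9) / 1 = 10 / 9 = 1.11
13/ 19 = 0.68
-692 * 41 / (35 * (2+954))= -7093 / 8365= -0.85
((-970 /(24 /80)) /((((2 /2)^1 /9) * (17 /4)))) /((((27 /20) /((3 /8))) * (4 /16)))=-388000 /51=-7607.84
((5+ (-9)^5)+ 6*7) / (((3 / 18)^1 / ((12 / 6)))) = -708024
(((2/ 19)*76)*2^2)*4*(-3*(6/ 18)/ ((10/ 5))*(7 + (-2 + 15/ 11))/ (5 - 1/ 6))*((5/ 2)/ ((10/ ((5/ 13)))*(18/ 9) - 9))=-67200/ 13717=-4.90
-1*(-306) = 306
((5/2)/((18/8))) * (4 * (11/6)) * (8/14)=4.66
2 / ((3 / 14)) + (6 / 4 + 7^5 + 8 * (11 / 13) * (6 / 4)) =16827.99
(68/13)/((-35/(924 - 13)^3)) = -51411946108/455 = -112993288.15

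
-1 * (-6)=6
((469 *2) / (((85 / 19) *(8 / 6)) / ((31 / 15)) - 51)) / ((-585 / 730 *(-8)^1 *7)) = -2880799 / 6631326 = -0.43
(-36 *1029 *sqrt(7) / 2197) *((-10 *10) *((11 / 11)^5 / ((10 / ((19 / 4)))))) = 1759590 *sqrt(7) / 2197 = 2119.00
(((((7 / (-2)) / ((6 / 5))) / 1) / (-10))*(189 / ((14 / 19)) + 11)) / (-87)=-3745 / 4176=-0.90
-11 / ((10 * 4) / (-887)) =9757 / 40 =243.92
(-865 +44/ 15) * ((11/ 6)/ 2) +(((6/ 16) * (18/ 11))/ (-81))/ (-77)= -790.23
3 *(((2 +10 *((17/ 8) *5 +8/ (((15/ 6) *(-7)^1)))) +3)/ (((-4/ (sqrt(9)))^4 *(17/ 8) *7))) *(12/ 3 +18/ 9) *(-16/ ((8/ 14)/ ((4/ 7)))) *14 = -2177523/ 238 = -9149.26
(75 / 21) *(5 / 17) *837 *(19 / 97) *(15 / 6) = 9939375 / 23086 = 430.54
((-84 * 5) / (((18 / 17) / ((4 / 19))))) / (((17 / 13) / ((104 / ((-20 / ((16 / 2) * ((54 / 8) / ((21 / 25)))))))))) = 405600 / 19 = 21347.37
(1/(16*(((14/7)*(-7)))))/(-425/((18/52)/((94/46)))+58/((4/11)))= 207/108938704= 0.00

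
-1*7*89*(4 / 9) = -2492 / 9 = -276.89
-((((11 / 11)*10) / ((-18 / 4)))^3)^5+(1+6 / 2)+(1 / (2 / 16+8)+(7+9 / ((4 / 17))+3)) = 8522483619545732835433 / 53531694344608740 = 159204.44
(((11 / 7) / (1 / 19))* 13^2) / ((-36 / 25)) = -3504.07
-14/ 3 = -4.67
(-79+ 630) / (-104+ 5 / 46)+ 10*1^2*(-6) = -312086 / 4779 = -65.30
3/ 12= 1/ 4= 0.25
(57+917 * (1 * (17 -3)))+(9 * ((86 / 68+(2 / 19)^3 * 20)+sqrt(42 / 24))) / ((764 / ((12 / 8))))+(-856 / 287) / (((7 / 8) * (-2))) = 12896.75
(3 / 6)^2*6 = 3 / 2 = 1.50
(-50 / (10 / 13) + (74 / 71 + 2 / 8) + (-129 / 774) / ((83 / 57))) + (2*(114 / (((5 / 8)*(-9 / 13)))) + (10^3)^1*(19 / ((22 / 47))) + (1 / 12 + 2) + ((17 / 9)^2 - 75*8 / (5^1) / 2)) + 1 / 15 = 39945.87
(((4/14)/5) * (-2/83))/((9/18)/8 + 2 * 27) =-64/2512825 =-0.00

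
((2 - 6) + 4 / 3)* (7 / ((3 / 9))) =-56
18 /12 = 3 /2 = 1.50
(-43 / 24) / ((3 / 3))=-43 / 24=-1.79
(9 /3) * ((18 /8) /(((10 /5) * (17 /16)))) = 54 /17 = 3.18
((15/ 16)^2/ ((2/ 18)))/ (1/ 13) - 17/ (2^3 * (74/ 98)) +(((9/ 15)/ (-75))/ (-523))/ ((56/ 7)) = 100.02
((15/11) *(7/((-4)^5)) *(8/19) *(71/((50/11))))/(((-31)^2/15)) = -4473/4674304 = -0.00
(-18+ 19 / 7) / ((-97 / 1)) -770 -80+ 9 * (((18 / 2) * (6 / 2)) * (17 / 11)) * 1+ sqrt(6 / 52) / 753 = -3542524 / 7469+ sqrt(78) / 19578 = -474.30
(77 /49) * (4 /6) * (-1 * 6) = -44 /7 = -6.29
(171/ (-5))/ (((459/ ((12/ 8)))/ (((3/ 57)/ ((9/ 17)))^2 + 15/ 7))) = -220319/ 915705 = -0.24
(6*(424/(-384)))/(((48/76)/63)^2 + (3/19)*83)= -8437653/16691096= -0.51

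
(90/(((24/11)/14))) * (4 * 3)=6930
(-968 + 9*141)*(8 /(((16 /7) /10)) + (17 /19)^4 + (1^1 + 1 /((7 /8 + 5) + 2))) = 12980514017 /1172889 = 11067.13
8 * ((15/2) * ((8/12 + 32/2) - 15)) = 100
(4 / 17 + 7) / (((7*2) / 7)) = 123 / 34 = 3.62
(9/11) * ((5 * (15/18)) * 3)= 10.23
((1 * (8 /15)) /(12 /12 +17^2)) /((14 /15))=2 /1015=0.00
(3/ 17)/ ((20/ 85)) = 3/ 4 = 0.75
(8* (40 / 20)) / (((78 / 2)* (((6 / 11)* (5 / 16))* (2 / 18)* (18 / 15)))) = 704 / 39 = 18.05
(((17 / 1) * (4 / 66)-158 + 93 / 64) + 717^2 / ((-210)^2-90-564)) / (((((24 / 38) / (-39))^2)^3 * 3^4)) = -38382960372452008852279 / 390295977984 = -98343212683.65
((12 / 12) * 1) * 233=233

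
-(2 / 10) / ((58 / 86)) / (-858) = 43 / 124410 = 0.00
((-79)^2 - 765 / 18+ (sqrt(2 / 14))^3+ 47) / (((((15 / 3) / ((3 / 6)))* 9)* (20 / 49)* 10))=17.00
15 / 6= 5 / 2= 2.50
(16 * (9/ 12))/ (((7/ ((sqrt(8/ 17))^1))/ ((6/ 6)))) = 24 * sqrt(34)/ 119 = 1.18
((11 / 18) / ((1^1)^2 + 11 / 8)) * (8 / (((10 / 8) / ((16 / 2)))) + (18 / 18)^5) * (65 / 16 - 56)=-265089 / 380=-697.60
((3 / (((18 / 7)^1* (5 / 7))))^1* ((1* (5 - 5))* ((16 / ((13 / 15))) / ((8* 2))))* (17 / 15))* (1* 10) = 0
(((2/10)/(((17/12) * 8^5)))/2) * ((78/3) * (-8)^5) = -156/85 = -1.84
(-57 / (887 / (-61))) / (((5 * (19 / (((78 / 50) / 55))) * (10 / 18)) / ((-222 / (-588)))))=2376621 / 2988081250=0.00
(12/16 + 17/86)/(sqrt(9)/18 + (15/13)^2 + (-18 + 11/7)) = -578487/9114022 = -0.06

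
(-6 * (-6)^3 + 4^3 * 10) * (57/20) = 27588/5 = 5517.60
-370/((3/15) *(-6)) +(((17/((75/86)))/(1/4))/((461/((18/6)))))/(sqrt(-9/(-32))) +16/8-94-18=23392 *sqrt(2)/34575 +595/3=199.29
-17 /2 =-8.50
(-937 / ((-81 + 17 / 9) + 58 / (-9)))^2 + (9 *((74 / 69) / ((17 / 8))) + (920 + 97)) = 264624052899 / 231823900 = 1141.49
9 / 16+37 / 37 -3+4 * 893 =57129 / 16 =3570.56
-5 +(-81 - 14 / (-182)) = -1117 / 13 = -85.92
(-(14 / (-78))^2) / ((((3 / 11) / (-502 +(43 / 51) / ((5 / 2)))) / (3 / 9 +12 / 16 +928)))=192183775091 / 3490695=55056.02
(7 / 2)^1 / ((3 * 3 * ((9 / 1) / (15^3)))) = 875 / 6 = 145.83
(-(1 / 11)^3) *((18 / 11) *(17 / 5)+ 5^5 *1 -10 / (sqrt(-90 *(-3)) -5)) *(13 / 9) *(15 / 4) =-109672147 / 8608908+ 65 *sqrt(30) / 130438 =-12.74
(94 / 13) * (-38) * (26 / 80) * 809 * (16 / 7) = -5779496 / 35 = -165128.46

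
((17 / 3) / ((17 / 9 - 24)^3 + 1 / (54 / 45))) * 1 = -8262 / 15759983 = -0.00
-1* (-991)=991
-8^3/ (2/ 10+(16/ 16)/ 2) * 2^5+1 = -163833/ 7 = -23404.71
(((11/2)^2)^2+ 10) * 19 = 281219/16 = 17576.19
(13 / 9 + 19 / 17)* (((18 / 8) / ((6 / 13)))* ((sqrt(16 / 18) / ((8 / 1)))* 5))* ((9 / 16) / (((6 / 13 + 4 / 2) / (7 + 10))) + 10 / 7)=8664565* sqrt(2) / 313344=39.11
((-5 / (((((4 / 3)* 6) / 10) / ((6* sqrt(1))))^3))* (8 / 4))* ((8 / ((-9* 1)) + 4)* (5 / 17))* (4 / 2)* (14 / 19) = -1837500 / 323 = -5688.85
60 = 60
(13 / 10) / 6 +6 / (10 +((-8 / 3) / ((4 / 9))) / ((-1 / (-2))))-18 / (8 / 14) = -2057 / 60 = -34.28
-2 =-2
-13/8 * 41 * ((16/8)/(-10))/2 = 533/80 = 6.66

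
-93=-93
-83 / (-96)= 83 / 96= 0.86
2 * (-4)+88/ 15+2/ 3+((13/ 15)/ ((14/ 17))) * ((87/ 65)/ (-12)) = -6653/ 4200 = -1.58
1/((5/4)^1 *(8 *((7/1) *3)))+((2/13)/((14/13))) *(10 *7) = 2101/210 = 10.00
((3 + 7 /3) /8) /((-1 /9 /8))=-48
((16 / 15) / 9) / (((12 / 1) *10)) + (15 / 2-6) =6079 / 4050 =1.50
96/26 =48/13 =3.69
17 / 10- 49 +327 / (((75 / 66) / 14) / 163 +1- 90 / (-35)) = 5289757 / 119550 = 44.25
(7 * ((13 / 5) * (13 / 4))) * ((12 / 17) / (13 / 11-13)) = -3003 / 850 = -3.53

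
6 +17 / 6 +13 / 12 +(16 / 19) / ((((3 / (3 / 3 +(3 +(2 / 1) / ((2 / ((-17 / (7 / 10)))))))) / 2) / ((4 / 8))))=6739 / 1596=4.22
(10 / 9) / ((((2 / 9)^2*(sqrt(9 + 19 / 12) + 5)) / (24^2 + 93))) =903150 / 173 - 30105*sqrt(381) / 173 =1823.84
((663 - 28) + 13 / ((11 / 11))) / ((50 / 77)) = 24948 / 25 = 997.92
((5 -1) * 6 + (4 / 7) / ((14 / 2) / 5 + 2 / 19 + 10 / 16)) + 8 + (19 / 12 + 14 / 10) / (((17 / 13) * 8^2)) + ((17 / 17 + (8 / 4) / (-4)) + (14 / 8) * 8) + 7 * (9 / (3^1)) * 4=96771103411 / 739818240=130.80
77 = 77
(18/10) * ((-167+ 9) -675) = -7497/5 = -1499.40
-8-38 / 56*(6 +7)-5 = -611 / 28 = -21.82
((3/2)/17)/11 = 3/374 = 0.01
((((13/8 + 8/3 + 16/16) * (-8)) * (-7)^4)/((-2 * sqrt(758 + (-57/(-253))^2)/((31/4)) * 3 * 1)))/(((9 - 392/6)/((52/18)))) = -2391542461 * sqrt(48522071)/68124987684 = -244.54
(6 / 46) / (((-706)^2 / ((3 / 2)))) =0.00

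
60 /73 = 0.82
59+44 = 103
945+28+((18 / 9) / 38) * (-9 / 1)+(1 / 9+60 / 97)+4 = 16209745 / 16587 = 977.26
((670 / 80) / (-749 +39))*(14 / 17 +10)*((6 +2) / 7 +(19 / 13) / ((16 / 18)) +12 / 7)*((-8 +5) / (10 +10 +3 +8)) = 15149571 / 272395760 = 0.06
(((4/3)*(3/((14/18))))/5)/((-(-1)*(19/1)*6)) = 6/665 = 0.01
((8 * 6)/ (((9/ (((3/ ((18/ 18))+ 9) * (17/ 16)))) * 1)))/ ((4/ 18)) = 306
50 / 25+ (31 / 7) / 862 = 12099 / 6034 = 2.01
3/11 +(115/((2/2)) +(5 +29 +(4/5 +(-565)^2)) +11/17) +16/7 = 2090329046/6545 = 319378.01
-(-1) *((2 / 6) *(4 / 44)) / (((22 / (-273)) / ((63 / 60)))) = -1911 / 4840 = -0.39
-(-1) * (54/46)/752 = 27/17296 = 0.00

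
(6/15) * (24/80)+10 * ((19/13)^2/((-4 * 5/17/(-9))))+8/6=4179317/25350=164.86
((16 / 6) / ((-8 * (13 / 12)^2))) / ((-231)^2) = -16 / 3006003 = -0.00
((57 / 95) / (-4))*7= -21 / 20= -1.05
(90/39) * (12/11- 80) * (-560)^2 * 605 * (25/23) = -37553337792.64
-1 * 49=-49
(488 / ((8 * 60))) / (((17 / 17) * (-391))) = -61 / 23460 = -0.00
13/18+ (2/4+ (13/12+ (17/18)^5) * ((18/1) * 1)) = 3595193/104976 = 34.25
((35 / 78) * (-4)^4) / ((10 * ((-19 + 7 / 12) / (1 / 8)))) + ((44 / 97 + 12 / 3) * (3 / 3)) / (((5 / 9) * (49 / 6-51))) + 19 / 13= 428442531 / 358105085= 1.20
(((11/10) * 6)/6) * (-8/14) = -22/35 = -0.63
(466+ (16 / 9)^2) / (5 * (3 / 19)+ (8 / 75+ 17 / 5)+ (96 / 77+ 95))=1389923150 / 297865863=4.67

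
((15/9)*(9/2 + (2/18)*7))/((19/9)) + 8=73/6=12.17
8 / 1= 8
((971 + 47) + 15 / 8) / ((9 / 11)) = 89749 / 72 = 1246.51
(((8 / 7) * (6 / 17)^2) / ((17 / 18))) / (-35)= -5184 / 1203685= -0.00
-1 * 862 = -862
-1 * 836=-836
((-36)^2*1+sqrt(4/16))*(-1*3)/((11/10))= -38895/11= -3535.91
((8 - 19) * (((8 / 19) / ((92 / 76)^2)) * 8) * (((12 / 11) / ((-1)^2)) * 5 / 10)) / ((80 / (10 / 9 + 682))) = -117.77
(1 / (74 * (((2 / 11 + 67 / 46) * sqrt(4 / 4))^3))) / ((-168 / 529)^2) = 4531822669957 / 148738667969808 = 0.03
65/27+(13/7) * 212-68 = 62015/189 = 328.12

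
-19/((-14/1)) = 19/14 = 1.36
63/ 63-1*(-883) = 884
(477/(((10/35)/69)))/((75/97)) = 7449309/50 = 148986.18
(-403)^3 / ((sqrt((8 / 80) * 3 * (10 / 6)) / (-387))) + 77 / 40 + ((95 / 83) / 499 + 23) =41296549 / 1656680 + 25329470049 * sqrt(2) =35821280095.95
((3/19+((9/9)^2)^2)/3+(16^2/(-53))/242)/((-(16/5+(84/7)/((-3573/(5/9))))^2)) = -64050268384125/1789891685337976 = -0.04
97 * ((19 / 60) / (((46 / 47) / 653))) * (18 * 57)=9672360723 / 460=21026871.14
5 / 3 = 1.67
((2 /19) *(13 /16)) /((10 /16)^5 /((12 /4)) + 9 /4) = 159744 /4261871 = 0.04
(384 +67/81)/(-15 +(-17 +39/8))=-35624/2511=-14.19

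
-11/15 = -0.73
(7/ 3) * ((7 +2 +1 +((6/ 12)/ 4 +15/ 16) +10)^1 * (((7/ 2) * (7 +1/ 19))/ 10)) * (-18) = -3319113/ 1520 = -2183.63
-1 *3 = -3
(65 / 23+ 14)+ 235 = 5792 / 23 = 251.83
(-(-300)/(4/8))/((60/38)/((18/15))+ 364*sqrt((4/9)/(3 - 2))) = 34200/13907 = 2.46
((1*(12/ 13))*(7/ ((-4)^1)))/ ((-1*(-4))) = -21/ 52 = -0.40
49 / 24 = 2.04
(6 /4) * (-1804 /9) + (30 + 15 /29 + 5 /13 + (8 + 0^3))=-296056 /1131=-261.76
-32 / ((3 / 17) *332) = -136 / 249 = -0.55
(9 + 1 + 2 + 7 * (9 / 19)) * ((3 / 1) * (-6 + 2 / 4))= -9603 / 38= -252.71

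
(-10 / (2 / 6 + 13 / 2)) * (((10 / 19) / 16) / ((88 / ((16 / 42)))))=-25 / 119966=-0.00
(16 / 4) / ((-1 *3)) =-4 / 3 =-1.33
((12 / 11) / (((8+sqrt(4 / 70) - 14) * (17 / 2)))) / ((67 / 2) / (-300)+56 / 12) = -504000 / 107154553 - 2400 * sqrt(70) / 107154553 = -0.00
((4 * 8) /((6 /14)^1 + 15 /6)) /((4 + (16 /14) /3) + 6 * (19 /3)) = 4704 /18245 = 0.26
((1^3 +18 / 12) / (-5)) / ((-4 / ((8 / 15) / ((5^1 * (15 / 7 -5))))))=-7 / 1500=-0.00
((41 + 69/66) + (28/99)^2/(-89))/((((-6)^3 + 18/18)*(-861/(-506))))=-1687050161/14679434385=-0.11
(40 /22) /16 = 5 /44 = 0.11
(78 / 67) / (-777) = -26 / 17353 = -0.00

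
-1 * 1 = -1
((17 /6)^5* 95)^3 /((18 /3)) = 2454169963788228315523375 /2821109907456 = 869930645843.33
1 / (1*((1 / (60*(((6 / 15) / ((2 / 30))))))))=360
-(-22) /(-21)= -1.05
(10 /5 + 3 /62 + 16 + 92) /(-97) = -6823 /6014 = -1.13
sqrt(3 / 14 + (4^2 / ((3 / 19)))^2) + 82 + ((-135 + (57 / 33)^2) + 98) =5806 / 121 + sqrt(18113914) / 42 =149.32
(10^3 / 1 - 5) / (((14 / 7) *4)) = 995 / 8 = 124.38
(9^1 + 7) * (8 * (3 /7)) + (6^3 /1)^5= 3291294892416 /7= 470184984630.86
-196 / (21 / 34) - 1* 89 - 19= -425.33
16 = 16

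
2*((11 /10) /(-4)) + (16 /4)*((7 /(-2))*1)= -291 /20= -14.55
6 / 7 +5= 41 / 7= 5.86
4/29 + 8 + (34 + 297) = 339.14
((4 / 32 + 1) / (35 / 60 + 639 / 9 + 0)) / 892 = 27 / 1532456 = 0.00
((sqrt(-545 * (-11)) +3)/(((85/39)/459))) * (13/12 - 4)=-2457 * sqrt(5995)/4 - 7371/4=-49402.52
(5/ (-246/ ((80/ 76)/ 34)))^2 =625/ 1578393441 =0.00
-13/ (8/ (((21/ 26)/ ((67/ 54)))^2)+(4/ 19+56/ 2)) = -79407783/ 287631536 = -0.28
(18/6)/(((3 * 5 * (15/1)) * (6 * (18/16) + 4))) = 0.00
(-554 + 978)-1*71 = 353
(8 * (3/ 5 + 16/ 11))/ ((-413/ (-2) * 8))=226/ 22715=0.01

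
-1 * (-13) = 13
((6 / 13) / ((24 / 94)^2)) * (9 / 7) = 6627 / 728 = 9.10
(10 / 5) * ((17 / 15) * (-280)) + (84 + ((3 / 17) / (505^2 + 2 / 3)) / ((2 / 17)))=-550.67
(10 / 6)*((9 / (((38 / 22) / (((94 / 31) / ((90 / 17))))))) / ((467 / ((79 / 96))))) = 694331 / 79218144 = 0.01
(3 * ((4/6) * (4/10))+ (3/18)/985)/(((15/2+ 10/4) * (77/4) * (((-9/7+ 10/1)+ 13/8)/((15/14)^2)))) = 0.00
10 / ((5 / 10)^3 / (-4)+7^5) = 320 / 537823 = 0.00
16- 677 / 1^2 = -661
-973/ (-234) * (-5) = -4865/ 234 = -20.79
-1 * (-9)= 9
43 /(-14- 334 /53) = -2279 /1076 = -2.12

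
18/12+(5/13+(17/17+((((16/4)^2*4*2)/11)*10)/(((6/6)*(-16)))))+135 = 37355/286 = 130.61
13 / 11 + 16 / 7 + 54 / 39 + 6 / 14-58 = -52772 / 1001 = -52.72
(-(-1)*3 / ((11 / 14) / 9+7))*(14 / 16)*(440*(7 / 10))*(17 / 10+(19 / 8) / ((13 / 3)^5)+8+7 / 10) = 15737131200483 / 13262585960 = 1186.58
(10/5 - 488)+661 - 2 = 173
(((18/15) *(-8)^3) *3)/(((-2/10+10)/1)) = -9216/49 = -188.08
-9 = -9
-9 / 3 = -3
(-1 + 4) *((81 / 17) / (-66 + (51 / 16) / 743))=-320976 / 1481941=-0.22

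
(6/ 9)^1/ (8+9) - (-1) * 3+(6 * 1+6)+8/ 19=14981/ 969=15.46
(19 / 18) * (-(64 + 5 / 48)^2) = -179890651 / 41472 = -4337.64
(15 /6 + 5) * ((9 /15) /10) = 9 /20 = 0.45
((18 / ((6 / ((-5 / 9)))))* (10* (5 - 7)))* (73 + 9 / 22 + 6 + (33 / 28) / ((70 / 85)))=8714575 / 3234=2694.67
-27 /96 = -9 /32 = -0.28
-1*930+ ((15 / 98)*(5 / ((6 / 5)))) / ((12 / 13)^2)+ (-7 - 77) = -28598011 / 28224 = -1013.25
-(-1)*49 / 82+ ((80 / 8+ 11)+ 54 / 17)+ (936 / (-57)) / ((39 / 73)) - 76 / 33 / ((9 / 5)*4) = -49421677 / 7866342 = -6.28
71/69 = 1.03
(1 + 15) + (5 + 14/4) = 49/2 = 24.50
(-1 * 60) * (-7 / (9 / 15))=700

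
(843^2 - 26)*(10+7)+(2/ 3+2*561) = 36245141/ 3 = 12081713.67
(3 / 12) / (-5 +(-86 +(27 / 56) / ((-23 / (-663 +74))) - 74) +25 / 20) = -322 / 195007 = -0.00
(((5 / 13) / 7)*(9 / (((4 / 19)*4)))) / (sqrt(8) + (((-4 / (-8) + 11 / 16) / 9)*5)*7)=731025 / 3592381-2216160*sqrt(2) / 25146667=0.08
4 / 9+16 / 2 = 76 / 9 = 8.44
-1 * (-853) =853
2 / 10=1 / 5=0.20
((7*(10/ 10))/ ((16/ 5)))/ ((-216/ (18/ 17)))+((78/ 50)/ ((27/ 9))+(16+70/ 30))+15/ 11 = 6045709/ 299200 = 20.21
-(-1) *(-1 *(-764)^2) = -583696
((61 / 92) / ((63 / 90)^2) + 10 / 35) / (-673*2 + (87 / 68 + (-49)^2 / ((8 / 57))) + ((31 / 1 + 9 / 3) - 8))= 251192 / 2419920321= 0.00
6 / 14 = 3 / 7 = 0.43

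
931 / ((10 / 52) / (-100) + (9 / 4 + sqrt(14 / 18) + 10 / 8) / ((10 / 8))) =6339551400 / 17841833-604181760*sqrt(7) / 17841833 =265.73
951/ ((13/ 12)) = 11412/ 13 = 877.85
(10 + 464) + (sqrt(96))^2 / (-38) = 8958 / 19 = 471.47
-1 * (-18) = 18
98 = 98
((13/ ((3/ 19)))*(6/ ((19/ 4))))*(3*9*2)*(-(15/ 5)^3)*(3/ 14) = -227448/ 7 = -32492.57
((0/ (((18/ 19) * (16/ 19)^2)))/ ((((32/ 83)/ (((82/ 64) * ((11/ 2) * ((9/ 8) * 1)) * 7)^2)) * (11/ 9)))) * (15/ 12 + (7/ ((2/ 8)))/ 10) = 0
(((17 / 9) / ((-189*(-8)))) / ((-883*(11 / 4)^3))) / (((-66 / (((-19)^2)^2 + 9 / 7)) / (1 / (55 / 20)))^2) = -452722789187584 / 12907805206001013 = -0.04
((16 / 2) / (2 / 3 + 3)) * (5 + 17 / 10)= 804 / 55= 14.62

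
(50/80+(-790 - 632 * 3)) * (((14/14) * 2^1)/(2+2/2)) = -7161/4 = -1790.25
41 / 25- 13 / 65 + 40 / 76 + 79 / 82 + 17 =776263 / 38950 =19.93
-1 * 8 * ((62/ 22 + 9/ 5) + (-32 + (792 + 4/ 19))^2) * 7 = -32363781.10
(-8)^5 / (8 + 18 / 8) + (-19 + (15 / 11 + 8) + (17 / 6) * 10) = -4300079 / 1353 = -3178.18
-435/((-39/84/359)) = 4372620/13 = 336355.38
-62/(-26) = 31/13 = 2.38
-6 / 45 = -2 / 15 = -0.13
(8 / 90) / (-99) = -4 / 4455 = -0.00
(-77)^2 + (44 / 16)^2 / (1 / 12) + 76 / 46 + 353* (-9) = 261685 / 92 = 2844.40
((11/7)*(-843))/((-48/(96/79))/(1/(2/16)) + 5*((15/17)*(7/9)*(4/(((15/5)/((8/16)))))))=22700304/45409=499.91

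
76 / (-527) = -76 / 527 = -0.14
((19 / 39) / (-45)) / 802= -19 / 1407510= -0.00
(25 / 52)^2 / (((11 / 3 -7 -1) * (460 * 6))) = -125 / 6467968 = -0.00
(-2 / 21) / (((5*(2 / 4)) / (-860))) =688 / 21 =32.76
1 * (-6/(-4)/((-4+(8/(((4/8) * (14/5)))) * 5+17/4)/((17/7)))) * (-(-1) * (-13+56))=1462/269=5.43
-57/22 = -2.59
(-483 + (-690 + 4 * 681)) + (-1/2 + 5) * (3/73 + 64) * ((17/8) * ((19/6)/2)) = 11776347/4672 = 2520.62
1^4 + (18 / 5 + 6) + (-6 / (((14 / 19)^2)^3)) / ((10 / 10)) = -26.89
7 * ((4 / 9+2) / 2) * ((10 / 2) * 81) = 3465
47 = 47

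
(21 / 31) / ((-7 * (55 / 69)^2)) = -14283 / 93775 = -0.15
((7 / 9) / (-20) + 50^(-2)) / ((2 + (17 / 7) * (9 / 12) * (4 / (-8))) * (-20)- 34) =3031 / 4393125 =0.00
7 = 7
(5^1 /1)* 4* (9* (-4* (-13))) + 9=9369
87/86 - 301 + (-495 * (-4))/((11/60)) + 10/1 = 903861/86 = 10510.01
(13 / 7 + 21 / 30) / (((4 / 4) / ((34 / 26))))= 3043 / 910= 3.34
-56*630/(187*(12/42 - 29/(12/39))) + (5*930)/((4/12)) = 2288115330/163999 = 13952.01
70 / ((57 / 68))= 4760 / 57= 83.51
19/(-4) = -19/4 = -4.75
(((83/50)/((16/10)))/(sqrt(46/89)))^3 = 50889043 * sqrt(4094)/1083392000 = 3.01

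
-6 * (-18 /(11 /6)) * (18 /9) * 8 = 10368 /11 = 942.55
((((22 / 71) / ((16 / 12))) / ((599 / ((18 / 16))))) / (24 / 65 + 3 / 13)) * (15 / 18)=825 / 1360928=0.00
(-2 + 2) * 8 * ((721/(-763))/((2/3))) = 0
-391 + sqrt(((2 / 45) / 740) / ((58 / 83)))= -391 + sqrt(89059) / 32190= -390.99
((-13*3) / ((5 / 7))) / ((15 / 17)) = -1547 / 25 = -61.88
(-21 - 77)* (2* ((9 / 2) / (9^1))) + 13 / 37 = -3613 / 37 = -97.65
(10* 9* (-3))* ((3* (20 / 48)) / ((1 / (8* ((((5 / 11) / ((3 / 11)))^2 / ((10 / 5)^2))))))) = -1875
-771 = -771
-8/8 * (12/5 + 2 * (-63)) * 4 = 2472/5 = 494.40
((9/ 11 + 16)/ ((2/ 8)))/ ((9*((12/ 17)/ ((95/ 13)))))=298775/ 3861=77.38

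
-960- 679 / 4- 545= -6699 / 4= -1674.75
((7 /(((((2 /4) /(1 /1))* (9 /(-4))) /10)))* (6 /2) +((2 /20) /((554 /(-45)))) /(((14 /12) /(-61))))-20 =-2399419 /11634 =-206.24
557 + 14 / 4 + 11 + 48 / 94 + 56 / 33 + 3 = 1788947 / 3102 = 576.71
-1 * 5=-5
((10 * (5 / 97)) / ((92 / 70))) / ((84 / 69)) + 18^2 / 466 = 91981 / 90404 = 1.02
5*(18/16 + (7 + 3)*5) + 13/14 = 14367/56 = 256.55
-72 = -72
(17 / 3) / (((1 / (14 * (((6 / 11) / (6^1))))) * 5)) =238 / 165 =1.44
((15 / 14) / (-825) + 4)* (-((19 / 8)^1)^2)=-1111519 / 49280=-22.56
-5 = -5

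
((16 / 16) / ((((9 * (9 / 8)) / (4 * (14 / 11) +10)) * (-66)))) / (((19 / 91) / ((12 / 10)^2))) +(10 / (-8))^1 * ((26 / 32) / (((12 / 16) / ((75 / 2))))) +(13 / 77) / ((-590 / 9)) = -1044715625941 / 20508919200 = -50.94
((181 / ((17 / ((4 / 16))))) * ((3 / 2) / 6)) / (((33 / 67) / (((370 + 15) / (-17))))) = -424445 / 13872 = -30.60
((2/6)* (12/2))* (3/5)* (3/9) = 2/5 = 0.40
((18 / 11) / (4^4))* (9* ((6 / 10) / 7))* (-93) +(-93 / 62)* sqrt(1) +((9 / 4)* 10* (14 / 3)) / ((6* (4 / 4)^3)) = 765881 / 49280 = 15.54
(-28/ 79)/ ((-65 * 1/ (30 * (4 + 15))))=3192/ 1027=3.11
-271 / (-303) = 0.89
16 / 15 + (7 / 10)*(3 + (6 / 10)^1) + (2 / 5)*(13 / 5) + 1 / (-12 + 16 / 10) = 17669 / 3900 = 4.53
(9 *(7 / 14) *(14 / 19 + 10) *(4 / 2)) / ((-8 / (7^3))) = -157437 / 38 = -4143.08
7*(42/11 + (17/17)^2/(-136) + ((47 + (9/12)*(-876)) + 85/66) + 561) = -1379203/4488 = -307.31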